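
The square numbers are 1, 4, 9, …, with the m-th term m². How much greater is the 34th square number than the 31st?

195

34² = 1156 and 31² = 961.
Difference: 1156 − 961 = 195.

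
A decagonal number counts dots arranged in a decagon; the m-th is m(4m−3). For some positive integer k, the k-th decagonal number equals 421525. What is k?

325

Set n(4n−3) = 421525, giving 4n² − 3n − 421525 = 0.
The discriminant is 9 + 16·421525 = 6744409, and √6744409 = 2597.
So n = (3 + 2597) / 8 = 2600/8 = 325.
Check: 325·(4·325 − 3) = 421525. ✓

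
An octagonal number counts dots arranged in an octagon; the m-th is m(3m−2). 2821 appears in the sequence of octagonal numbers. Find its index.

Set n(3n−2) = 2821, giving 3n² − 2n − 2821 = 0.
The discriminant is 4 + 12·2821 = 33856, and √33856 = 184.
So n = (2 + 184) / 6 = 186/6 = 31.

31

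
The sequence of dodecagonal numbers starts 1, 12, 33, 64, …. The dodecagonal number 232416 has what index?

216

Set n(5n−4) = 232416, giving 5n² − 4n − 232416 = 0.
The discriminant is 16 + 20·232416 = 4648336, and √4648336 = 2156.
So n = (4 + 2156) / 10 = 2160/10 = 216.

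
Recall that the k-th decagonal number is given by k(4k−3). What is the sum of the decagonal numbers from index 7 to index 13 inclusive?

2702

Σ i(4i−3) = 4Σi² − 3Σi over i = 7..13.
Σi = 91 − 21 = 70 and Σi² = 819 − 91 = 728.
4·728 − 3·70 = 2702.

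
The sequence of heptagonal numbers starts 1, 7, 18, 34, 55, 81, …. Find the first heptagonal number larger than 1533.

Solve n(5n−3)/2 > 1533 for integer n.
The largest n with value ≤ 1533 is 25 (since 1525 ≤ 1533 < 1651), so the first above is n = 26, value 1651.

1651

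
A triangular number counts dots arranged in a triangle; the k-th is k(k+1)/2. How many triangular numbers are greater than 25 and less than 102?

7

The n-th triangular number is n(n+1)/2.
Smallest index with value > 25: n = 7 (giving 28).
Largest index with value < 102: n = 13 (giving 91).
Indices 7 through 13: 7 terms.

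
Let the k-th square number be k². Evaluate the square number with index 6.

36

6² = 36.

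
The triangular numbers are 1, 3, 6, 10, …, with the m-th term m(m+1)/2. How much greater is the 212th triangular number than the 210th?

212·213/2 = 22578 and 210·211/2 = 22155.
Difference: 22578 − 22155 = 423.

423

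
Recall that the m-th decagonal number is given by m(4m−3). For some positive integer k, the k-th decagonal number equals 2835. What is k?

27

Set n(4n−3) = 2835, giving 4n² − 3n − 2835 = 0.
The discriminant is 9 + 16·2835 = 45369, and √45369 = 213.
So n = (3 + 213) / 8 = 216/8 = 27.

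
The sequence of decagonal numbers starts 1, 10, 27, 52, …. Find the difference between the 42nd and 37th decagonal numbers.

42·(4·42 − 3) = 6930 and 37·(4·37 − 3) = 5365.
Difference: 6930 − 5365 = 1565.

1565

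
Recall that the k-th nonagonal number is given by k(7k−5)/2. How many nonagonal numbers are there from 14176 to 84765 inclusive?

92

The n-th nonagonal number is n(7n−5)/2.
Smallest index with value ≥ 14176: n = 64 (giving 14176).
Largest index with value ≤ 84765: n = 155 (giving 83700).
Indices 64 through 155: 92 terms.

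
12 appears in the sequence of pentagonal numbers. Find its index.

Set n(3n−1)/2 = 12, giving 3n² − n − 24 = 0.
The discriminant is 1 + 24·12 = 289, and √289 = 17.
So n = (1 + 17) / 6 = 18/6 = 3.

3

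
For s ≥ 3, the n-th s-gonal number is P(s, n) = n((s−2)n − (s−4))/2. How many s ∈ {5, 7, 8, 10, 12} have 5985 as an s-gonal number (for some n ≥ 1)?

2

s = 5: P(5, 63) = 5922 and P(5, 64) = 6112; 5985 is not s-gonal.
s = 7: P(7, 49) = 5929 and P(7, 50) = 6175; 5985 is not s-gonal.
s = 8: P(8, 45) = 5985. ✓
s = 10: P(10, 39) = 5967 and P(10, 40) = 6280; 5985 is not s-gonal.
s = 12: P(12, 35) = 5985. ✓
Hits: s ∈ {8, 12} → 2.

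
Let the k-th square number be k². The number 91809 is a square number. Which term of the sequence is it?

We need n² = 91809, so n = √91809 = 303.

303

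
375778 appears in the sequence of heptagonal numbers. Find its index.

Set n(5n−3)/2 = 375778, giving 5n² − 3n − 751556 = 0.
The discriminant is 9 + 40·375778 = 15031129, and √15031129 = 3877.
So n = (3 + 3877) / 10 = 3880/10 = 388.
Check: 388·(5·388 − 3)/2 = 375778. ✓

388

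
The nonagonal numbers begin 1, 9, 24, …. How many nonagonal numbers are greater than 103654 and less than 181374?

55

The n-th nonagonal number is n(7n−5)/2.
Smallest index with value > 103654: n = 173 (giving 104319).
Largest index with value < 181374: n = 227 (giving 179784).
Indices 173 through 227: 55 terms.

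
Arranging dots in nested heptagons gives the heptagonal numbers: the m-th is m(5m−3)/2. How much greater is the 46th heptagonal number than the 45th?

226

Consecutive heptagonal numbers differ by 5n − 4: here 5·46 − 4 = 226.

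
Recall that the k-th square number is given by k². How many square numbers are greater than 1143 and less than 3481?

The n-th square number is n².
Smallest index with value > 1143: n = 34 (giving 1156).
Largest index with value < 3481: n = 58 (giving 3364).
Indices 34 through 58: 25 terms.

25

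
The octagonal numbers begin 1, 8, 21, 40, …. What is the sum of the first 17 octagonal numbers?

Σ i(3i−2) = 3Σi² − 2Σi over i = 1..17.
Σi = 153 and Σi² = 1785.
3·1785 − 2·153 = 5049.

5049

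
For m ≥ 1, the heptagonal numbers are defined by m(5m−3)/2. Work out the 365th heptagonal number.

365·(5·365 − 3)/2 = 365·1822/2 = 365·911 = 332515.

332515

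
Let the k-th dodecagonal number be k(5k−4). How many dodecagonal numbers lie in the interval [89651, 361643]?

The n-th dodecagonal number is n(5n−4).
Smallest index with value ≥ 89651: n = 135 (giving 90585).
Largest index with value ≤ 361643: n = 269 (giving 360729).
Indices 135 through 269: 135 terms.

135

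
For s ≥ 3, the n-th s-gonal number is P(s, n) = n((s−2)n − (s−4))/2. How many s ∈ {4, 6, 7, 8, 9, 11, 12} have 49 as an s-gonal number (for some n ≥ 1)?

1

s = 4: P(4, 7) = 49. ✓
s = 6: P(6, 5) = 45 and P(6, 6) = 66; 49 is not s-gonal.
s = 7: P(7, 4) = 34 and P(7, 5) = 55; 49 is not s-gonal.
s = 8: P(8, 4) = 40 and P(8, 5) = 65; 49 is not s-gonal.
s = 9: P(9, 4) = 46 and P(9, 5) = 75; 49 is not s-gonal.
s = 11: P(11, 3) = 30 and P(11, 4) = 58; 49 is not s-gonal.
s = 12: P(12, 3) = 33 and P(12, 4) = 64; 49 is not s-gonal.
Hits: s ∈ {4} → 1.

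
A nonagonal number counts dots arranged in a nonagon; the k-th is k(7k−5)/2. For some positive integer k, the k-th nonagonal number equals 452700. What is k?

360

Set n(7n−5)/2 = 452700, giving 7n² − 5n − 905400 = 0.
So n = (5 + 5035) / 14 = 5040/14 = 360.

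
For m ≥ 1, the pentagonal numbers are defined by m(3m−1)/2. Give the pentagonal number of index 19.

532

The 19th pentagonal number is n(3n−1)/2 with n = 19.
19·(3·19 − 1)/2 = 19·56/2 = 19·28 = 532.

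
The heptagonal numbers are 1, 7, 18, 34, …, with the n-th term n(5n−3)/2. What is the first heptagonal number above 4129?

Solve n(5n−3)/2 > 4129 for integer n.
The largest n with value ≤ 4129 is 40 (since 3940 ≤ 4129 < 4141), so the first above is n = 41, value 4141.

4141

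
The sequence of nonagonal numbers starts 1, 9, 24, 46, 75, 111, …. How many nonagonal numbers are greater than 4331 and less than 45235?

The n-th nonagonal number is n(7n−5)/2.
Smallest index with value > 4331: n = 36 (giving 4446).
Largest index with value < 45235: n = 114 (giving 45201).
Indices 36 through 114: 79 terms.

79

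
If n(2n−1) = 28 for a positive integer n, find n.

4

Set n(2n−1) = 28, giving 2n² − n − 28 = 0.
The discriminant is 1 + 8·28 = 225, and √225 = 15.
So n = (1 + 15) / 4 = 16/4 = 4.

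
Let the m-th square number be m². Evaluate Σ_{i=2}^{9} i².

Σ_{i=2}^{9} i² = 285 − 1 = 284.

284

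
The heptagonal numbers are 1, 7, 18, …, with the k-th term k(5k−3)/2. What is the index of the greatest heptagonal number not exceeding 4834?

44

Solve n(5n−3)/2 ≤ 4834 for integer n.
n = 44 gives 4774 ≤ 4834, while n = 45 gives 4995 > 4834; so the answer is index 44.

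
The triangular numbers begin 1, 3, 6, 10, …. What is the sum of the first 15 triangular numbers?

680

Σ i(i+1)/2 = (Σi² + Σi) / 2 over i = 1..15.
Σi = 120 and Σi² = 1240.
(1·1240 + 1·120) / 2 = 1360/2 = 680.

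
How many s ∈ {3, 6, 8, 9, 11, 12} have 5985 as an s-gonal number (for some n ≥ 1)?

s = 3: P(3, 108) = 5886 and P(3, 109) = 5995; 5985 is not s-gonal.
s = 6: P(6, 54) = 5778 and P(6, 55) = 5995; 5985 is not s-gonal.
s = 8: P(8, 45) = 5985. ✓
s = 9: P(9, 41) = 5781 and P(9, 42) = 6069; 5985 is not s-gonal.
s = 11: P(11, 36) = 5706 and P(11, 37) = 6031; 5985 is not s-gonal.
s = 12: P(12, 35) = 5985. ✓
Hits: s ∈ {8, 12} → 2.

2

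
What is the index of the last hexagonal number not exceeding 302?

12

Solve n(2n−1) ≤ 302 for integer n.
n = 12 gives 276 ≤ 302, while n = 13 gives 325 > 302; so the answer is index 12.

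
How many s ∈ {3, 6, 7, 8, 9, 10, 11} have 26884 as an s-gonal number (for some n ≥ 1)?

s = 3: P(3, 231) = 26796 and P(3, 232) = 27028; 26884 is not s-gonal.
s = 6: P(6, 116) = 26796 and P(6, 117) = 27261; 26884 is not s-gonal.
s = 7: P(7, 104) = 26884. ✓
s = 8: P(8, 94) = 26320 and P(8, 95) = 26885; 26884 is not s-gonal.
s = 9: P(9, 88) = 26884. ✓
s = 10: P(10, 82) = 26650 and P(10, 83) = 27307; 26884 is not s-gonal.
s = 11: P(11, 77) = 26411 and P(11, 78) = 27105; 26884 is not s-gonal.
Hits: s ∈ {7, 9} → 2.

2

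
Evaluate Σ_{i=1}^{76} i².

149226

Σ_{i=1}^{76} i² = 76·77·153/6 = 149226.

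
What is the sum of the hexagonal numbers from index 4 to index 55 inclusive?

112398

Σ i(2i−1) = 2Σi² − Σi over i = 4..55.
Σi = 1540 − 6 = 1534 and Σi² = 56980 − 14 = 56966.
2·56966 − 1·1534 = 112398.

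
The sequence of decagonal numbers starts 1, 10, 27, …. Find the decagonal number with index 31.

The 31st decagonal number is n(4n−3) with n = 31.
31·(4·31 − 3) = 31·121 = 3751.

3751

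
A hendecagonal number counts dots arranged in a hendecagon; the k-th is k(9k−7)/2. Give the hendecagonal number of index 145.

The 145th hendecagonal number is n(9n−7)/2 with n = 145.
145·(9·145 − 7)/2 = 145·1298/2 = 145·649 = 94105.

94105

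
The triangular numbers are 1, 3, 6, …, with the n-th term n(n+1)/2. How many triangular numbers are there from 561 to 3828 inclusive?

The n-th triangular number is n(n+1)/2.
Smallest index with value ≥ 561: n = 33 (giving 561).
Largest index with value ≤ 3828: n = 87 (giving 3828).
Indices 33 through 87: 55 terms.

55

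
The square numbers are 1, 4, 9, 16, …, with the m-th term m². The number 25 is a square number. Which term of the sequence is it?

5

We need n² = 25, so n = √25 = 5.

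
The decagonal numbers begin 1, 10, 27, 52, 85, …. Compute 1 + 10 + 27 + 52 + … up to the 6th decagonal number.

Σ i(4i−3) = 4Σi² − 3Σi over i = 1..6.
Σi = 21 and Σi² = 91.
4·91 − 3·21 = 301.

301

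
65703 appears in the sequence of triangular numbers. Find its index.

362

Set n(n+1)/2 = 65703, giving n² + n − 131406 = 0.
So n = (-1 + 725) / 2 = 724/2 = 362.
Check: 362·363/2 = 65703. ✓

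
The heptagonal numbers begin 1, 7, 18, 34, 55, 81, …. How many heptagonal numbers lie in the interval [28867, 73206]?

64

The n-th heptagonal number is n(5n−3)/2.
Smallest index with value ≥ 28867: n = 108 (giving 28998).
Largest index with value ≤ 73206: n = 171 (giving 72846).
Indices 108 through 171: 64 terms.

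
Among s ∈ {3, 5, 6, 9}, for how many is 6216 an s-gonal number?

2

s = 3: P(3, 111) = 6216. ✓
s = 5: P(5, 64) = 6112 and P(5, 65) = 6305; 6216 is not s-gonal.
s = 6: P(6, 56) = 6216. ✓
s = 9: P(9, 42) = 6069 and P(9, 43) = 6364; 6216 is not s-gonal.
Hits: s ∈ {3, 6} → 2.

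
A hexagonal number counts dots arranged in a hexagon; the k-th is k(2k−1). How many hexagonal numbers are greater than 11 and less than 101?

5

The n-th hexagonal number is n(2n−1).
Smallest index with value > 11: n = 3 (giving 15).
Largest index with value < 101: n = 7 (giving 91).
Indices 3 through 7: 5 terms.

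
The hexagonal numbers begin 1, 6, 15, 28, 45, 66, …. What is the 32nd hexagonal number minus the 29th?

32·(2·32 − 1) = 2016 and 29·(2·29 − 1) = 1653.
Difference: 2016 − 1653 = 363.

363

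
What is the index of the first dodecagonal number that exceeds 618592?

353

Solve n(5n−4) > 618592 for integer n.
The largest n with value ≤ 618592 is 352 (since 618112 ≤ 618592 < 621633), so the first above is n = 353, value 621633.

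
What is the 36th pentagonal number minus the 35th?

106

Consecutive pentagonal numbers differ by 3n − 2: here 3·36 − 2 = 106.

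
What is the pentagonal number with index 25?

The 25th pentagonal number is n(3n−1)/2 with n = 25.
25·(3·25 − 1)/2 = 25·74/2 = 25·37 = 925.

925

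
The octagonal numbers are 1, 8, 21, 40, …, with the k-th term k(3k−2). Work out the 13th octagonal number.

The 13th octagonal number is n(3n−2) with n = 13.
13·(3·13 − 2) = 13·37 = 481.

481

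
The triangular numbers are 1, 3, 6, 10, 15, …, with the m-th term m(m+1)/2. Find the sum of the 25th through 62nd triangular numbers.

Σ i(i+1)/2 = (Σi² + Σi) / 2 over i = 25..62.
Σi = 1953 − 300 = 1653 and Σi² = 81375 − 4900 = 76475.
(1·76475 + 1·1653) / 2 = 78128/2 = 39064.

39064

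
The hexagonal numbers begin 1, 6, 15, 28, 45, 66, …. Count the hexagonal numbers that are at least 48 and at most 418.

The n-th hexagonal number is n(2n−1).
Smallest index with value ≥ 48: n = 6 (giving 66).
Largest index with value ≤ 418: n = 14 (giving 378).
Indices 6 through 14: 9 terms.

9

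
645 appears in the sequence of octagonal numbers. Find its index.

Set n(3n−2) = 645, giving 3n² − 2n − 645 = 0.
The discriminant is 4 + 12·645 = 7744, and √7744 = 88.
So n = (2 + 88) / 6 = 90/6 = 15.
Check: 15·(3·15 − 2) = 645. ✓

15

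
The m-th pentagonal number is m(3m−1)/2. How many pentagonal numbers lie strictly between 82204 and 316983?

225

The n-th pentagonal number is n(3n−1)/2.
Smallest index with value > 82204: n = 235 (giving 82720).
Largest index with value < 316983: n = 459 (giving 315792).
Indices 235 through 459: 225 terms.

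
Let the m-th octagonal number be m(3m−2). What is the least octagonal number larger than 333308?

Solve n(3n−2) > 333308 for integer n.
The largest n with value ≤ 333308 is 333 (since 332001 ≤ 333308 < 334000), so the first above is n = 334, value 334000.

334000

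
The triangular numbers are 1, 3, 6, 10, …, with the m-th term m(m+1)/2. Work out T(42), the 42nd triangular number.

903

The 42nd triangular number is n(n+1)/2 with n = 42.
42·43/2 = 1806/2 = 903.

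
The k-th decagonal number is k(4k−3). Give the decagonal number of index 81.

26001

The 81st decagonal number is n(4n−3) with n = 81.
81·(4·81 − 3) = 81·321 = 26001.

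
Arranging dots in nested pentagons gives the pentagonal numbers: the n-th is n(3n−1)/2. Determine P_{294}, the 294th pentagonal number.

129507

The 294th pentagonal number is n(3n−1)/2 with n = 294.
294·(3·294 − 1)/2 = 294·881/2 = 129507.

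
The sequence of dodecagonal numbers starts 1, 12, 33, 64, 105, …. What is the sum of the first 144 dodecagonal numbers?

4986840

Σ i(5i−4) = 5Σi² − 4Σi over i = 1..144.
Σi = 10440 and Σi² = 1005720.
5·1005720 − 4·10440 = 4986840.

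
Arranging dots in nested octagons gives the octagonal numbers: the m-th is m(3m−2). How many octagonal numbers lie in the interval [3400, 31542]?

The n-th octagonal number is n(3n−2).
Smallest index with value ≥ 3400: n = 34 (giving 3400).
Largest index with value ≤ 31542: n = 102 (giving 31008).
Indices 34 through 102: 69 terms.

69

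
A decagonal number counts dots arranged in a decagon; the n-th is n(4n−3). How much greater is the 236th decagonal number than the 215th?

236·(4·236 − 3) = 222076 and 215·(4·215 − 3) = 184255.
Difference: 222076 − 184255 = 37821.

37821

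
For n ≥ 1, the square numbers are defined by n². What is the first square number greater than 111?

121

Solve n² > 111 for integer n.
The largest n with value ≤ 111 is 10 (since 100 ≤ 111 < 121), so the first above is n = 11, value 121.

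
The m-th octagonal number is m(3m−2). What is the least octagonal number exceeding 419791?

421125

Solve n(3n−2) > 419791 for integer n.
The largest n with value ≤ 419791 is 374 (since 418880 ≤ 419791 < 421125), so the first above is n = 375, value 421125.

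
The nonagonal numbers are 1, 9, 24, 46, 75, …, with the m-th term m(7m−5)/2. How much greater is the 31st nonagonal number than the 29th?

31·(7·31 − 5)/2 = 3286 and 29·(7·29 − 5)/2 = 2871.
Difference: 3286 − 2871 = 415.

415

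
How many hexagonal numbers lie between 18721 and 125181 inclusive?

The n-th hexagonal number is n(2n−1).
Smallest index with value ≥ 18721: n = 97 (giving 18721).
Largest index with value ≤ 125181: n = 250 (giving 124750).
Indices 97 through 250: 154 terms.

154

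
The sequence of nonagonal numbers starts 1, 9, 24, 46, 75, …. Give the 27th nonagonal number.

2484

The 27th nonagonal number is n(7n−5)/2 with n = 27.
27·(7·27 − 5)/2 = 27·184/2 = 27·92 = 2484.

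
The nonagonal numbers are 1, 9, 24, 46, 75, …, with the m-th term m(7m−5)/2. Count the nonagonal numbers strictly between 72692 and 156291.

The n-th nonagonal number is n(7n−5)/2.
Smallest index with value > 72692: n = 145 (giving 73225).
Largest index with value < 156291: n = 211 (giving 155296).
Indices 145 through 211: 67 terms.

67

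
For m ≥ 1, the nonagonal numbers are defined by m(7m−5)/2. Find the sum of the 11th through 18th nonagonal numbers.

5744

Σ i(7i−5)/2 = (7Σi² − 5Σi) / 2 over i = 11..18.
Σi = 171 − 55 = 116 and Σi² = 2109 − 385 = 1724.
(7·1724 − 5·116) / 2 = 11488/2 = 5744.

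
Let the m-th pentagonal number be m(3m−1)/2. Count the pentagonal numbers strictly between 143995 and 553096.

The n-th pentagonal number is n(3n−1)/2.
Smallest index with value > 143995: n = 311 (giving 144926).
Largest index with value < 553096: n = 607 (giving 552370).
Indices 311 through 607: 297 terms.

297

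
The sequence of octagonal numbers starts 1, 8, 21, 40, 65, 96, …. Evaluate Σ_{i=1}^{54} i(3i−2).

158895

Σ i(3i−2) = 3Σi² − 2Σi over i = 1..54.
Σi = 1485 and Σi² = 53955.
3·53955 − 2·1485 = 158895.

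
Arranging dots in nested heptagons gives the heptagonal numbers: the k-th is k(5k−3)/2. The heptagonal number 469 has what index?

14

Set n(5n−3)/2 = 469, giving 5n² − 3n − 938 = 0.
The discriminant is 9 + 40·469 = 18769, and √18769 = 137.
So n = (3 + 137) / 10 = 140/10 = 14.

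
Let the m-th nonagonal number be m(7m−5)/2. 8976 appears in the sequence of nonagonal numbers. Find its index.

51

Set n(7n−5)/2 = 8976, giving 7n² − 5n − 17952 = 0.
So n = (5 + 709) / 14 = 714/14 = 51.
Check: 51·(7·51 − 5)/2 = 8976. ✓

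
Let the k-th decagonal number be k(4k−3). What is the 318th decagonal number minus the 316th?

5066

318·(4·318 − 3) = 403542 and 316·(4·316 − 3) = 398476.
Difference: 403542 − 398476 = 5066.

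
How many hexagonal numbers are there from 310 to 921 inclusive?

9

The n-th hexagonal number is n(2n−1).
Smallest index with value ≥ 310: n = 13 (giving 325).
Largest index with value ≤ 921: n = 21 (giving 861).
Indices 13 through 21: 9 terms.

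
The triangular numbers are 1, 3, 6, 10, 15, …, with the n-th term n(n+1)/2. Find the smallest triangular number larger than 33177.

33411

Solve n(n+1)/2 > 33177 for integer n.
The largest n with value ≤ 33177 is 257 (since 33153 ≤ 33177 < 33411), so the first above is n = 258, value 33411.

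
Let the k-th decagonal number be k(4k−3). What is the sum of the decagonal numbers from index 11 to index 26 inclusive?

Σ i(4i−3) = 4Σi² − 3Σi over i = 11..26.
Σi = 351 − 55 = 296 and Σi² = 6201 − 385 = 5816.
4·5816 − 3·296 = 22376.

22376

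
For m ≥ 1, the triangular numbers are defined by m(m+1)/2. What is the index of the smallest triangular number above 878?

42

Solve n(n+1)/2 > 878 for integer n.
The largest n with value ≤ 878 is 41 (since 861 ≤ 878 < 903), so the first above is n = 42, value 903.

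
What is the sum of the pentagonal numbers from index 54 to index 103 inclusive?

475825

Σ i(3i−1)/2 = (3Σi² − Σi) / 2 over i = 54..103.
Σi = 5356 − 1431 = 3925 and Σi² = 369564 − 51039 = 318525.
(3·318525 − 1·3925) / 2 = 951650/2 = 475825.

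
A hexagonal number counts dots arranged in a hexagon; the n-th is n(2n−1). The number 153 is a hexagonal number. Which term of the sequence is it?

Set n(2n−1) = 153, giving 2n² − n − 153 = 0.
The discriminant is 1 + 8·153 = 1225, and √1225 = 35.
So n = (1 + 35) / 4 = 36/4 = 9.

9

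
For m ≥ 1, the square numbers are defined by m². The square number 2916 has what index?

54

We need n² = 2916, so n = √2916 = 54.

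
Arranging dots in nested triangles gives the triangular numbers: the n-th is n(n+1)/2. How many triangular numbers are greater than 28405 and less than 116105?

The n-th triangular number is n(n+1)/2.
Smallest index with value > 28405: n = 238 (giving 28441).
Largest index with value < 116105: n = 481 (giving 115921).
Indices 238 through 481: 244 terms.

244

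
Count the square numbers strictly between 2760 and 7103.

32

The n-th square number is n².
Smallest index with value > 2760: n = 53 (giving 2809).
Largest index with value < 7103: n = 84 (giving 7056).
Indices 53 through 84: 32 terms.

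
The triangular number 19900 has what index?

Set n(n+1)/2 = 19900, giving n² + n − 39800 = 0.
The discriminant is 1 + 8·19900 = 159201, and √159201 = 399.
So n = (-1 + 399) / 2 = 398/2 = 199.
Check: 199·200/2 = 19900. ✓

199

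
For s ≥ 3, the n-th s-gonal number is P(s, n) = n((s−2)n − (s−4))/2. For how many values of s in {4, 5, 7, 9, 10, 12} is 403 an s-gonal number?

1

s = 4: P(4, 20) = 400 and P(4, 21) = 441; 403 is not s-gonal.
s = 5: P(5, 16) = 376 and P(5, 17) = 425; 403 is not s-gonal.
s = 7: P(7, 13) = 403. ✓
s = 9: P(9, 11) = 396 and P(9, 12) = 474; 403 is not s-gonal.
s = 10: P(10, 10) = 370 and P(10, 11) = 451; 403 is not s-gonal.
s = 12: P(12, 9) = 369 and P(12, 10) = 460; 403 is not s-gonal.
Hits: s ∈ {7} → 1.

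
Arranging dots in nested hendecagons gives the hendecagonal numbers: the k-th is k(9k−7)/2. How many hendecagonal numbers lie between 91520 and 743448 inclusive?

264

The n-th hendecagonal number is n(9n−7)/2.
Smallest index with value ≥ 91520: n = 143 (giving 91520).
Largest index with value ≤ 743448: n = 406 (giving 740341).
Indices 143 through 406: 264 terms.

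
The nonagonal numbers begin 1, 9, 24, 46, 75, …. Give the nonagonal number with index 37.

The 37th nonagonal number is n(7n−5)/2 with n = 37.
37·(7·37 − 5)/2 = 37·254/2 = 37·127 = 4699.

4699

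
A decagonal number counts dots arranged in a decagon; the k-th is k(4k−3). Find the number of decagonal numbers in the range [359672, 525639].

The n-th decagonal number is n(4n−3).
Smallest index with value ≥ 359672: n = 301 (giving 361501).
Largest index with value ≤ 525639: n = 362 (giving 523090).
Indices 301 through 362: 62 terms.

62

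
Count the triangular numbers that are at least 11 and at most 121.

The n-th triangular number is n(n+1)/2.
Smallest index with value ≥ 11: n = 5 (giving 15).
Largest index with value ≤ 121: n = 15 (giving 120).
Indices 5 through 15: 11 terms.

11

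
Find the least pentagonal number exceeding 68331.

68587

Solve n(3n−1)/2 > 68331 for integer n.
The largest n with value ≤ 68331 is 213 (since 67947 ≤ 68331 < 68587), so the first above is n = 214, value 68587.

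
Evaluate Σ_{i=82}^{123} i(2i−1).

Σ i(2i−1) = 2Σi² − Σi over i = 82..123.
Σi = 7626 − 3321 = 4305 and Σi² = 627874 − 180441 = 447433.
2·447433 − 1·4305 = 890561.

890561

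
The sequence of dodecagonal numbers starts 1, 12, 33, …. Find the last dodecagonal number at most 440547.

439857

Solve n(5n−4) ≤ 440547 for integer n.
n = 297 gives 439857 ≤ 440547, while n = 298 gives 442828 > 440547; so the answer is 439857.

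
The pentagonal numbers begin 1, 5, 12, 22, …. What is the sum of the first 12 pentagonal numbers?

936

Σ i(3i−1)/2 = (3Σi² − Σi) / 2 over i = 1..12.
Σi = 78 and Σi² = 650.
(3·650 − 1·78) / 2 = 1872/2 = 936.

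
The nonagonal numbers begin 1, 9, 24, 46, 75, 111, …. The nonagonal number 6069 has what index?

42

Set n(7n−5)/2 = 6069, giving 7n² − 5n − 12138 = 0.
So n = (5 + 583) / 14 = 588/14 = 42.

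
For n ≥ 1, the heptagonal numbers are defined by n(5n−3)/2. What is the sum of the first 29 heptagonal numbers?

Σ i(5i−3)/2 = (5Σi² − 3Σi) / 2 over i = 1..29.
Σi = 435 and Σi² = 8555.
(5·8555 − 3·435) / 2 = 41470/2 = 20735.

20735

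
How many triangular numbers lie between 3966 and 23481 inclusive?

128

The n-th triangular number is n(n+1)/2.
Smallest index with value ≥ 3966: n = 89 (giving 4005).
Largest index with value ≤ 23481: n = 216 (giving 23436).
Indices 89 through 216: 128 terms.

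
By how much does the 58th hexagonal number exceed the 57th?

229

Consecutive hexagonal numbers differ by 4n − 3: here 4·58 − 3 = 229.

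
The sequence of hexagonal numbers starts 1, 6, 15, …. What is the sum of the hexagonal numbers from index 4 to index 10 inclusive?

693

Σ i(2i−1) = 2Σi² − Σi over i = 4..10.
Σi = 55 − 6 = 49 and Σi² = 385 − 14 = 371.
2·371 − 1·49 = 693.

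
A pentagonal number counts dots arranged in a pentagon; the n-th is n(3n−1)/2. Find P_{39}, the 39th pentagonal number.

39·(3·39 − 1)/2 = 39·116/2 = 39·58 = 2262.

2262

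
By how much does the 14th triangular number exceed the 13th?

14

Consecutive triangular numbers differ by n: T_{14} − T_{13} = 14.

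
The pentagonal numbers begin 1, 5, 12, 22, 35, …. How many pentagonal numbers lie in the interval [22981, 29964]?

The n-th pentagonal number is n(3n−1)/2.
Smallest index with value ≥ 22981: n = 124 (giving 23002).
Largest index with value ≤ 29964: n = 141 (giving 29751).
Indices 124 through 141: 18 terms.

18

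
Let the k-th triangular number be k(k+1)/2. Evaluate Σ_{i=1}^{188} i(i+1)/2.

1125180

Σ i(i+1)/2 = (Σi² + Σi) / 2 over i = 1..188.
Σi = 17766 and Σi² = 2232594.
(1·2232594 + 1·17766) / 2 = 2250360/2 = 1125180.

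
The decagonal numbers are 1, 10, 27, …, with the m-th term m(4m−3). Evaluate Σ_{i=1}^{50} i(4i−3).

Σ i(4i−3) = 4Σi² − 3Σi over i = 1..50.
Σi = 1275 and Σi² = 42925.
4·42925 − 3·1275 = 167875.

167875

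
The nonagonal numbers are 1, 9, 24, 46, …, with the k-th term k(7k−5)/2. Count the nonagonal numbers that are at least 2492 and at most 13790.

36

The n-th nonagonal number is n(7n−5)/2.
Smallest index with value ≥ 2492: n = 28 (giving 2674).
Largest index with value ≤ 13790: n = 63 (giving 13734).
Indices 28 through 63: 36 terms.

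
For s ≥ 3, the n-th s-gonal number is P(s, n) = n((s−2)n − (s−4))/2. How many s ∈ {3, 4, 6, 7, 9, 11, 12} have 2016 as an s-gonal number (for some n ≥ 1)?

s = 3: P(3, 63) = 2016. ✓
s = 4: P(4, 44) = 1936 and P(4, 45) = 2025; 2016 is not s-gonal.
s = 6: P(6, 32) = 2016. ✓
s = 7: P(7, 28) = 1918 and P(7, 29) = 2059; 2016 is not s-gonal.
s = 9: P(9, 24) = 1956 and P(9, 25) = 2125; 2016 is not s-gonal.
s = 11: P(11, 21) = 1911 and P(11, 22) = 2101; 2016 is not s-gonal.
s = 12: P(12, 20) = 1920 and P(12, 21) = 2121; 2016 is not s-gonal.
Hits: s ∈ {3, 6} → 2.

2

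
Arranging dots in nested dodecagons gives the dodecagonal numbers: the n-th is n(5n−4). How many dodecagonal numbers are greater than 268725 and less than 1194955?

257

The n-th dodecagonal number is n(5n−4).
Smallest index with value > 268725: n = 233 (giving 270513).
Largest index with value < 1194955: n = 489 (giving 1193649).
Indices 233 through 489: 257 terms.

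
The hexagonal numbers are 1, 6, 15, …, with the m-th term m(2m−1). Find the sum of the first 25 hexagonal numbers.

10725

Σ i(2i−1) = 2Σi² − Σi over i = 1..25.
Σi = 325 and Σi² = 5525.
2·5525 − 1·325 = 10725.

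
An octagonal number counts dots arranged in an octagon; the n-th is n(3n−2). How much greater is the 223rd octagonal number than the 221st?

223·(3·223 − 2) = 148741 and 221·(3·221 − 2) = 146081.
Difference: 148741 − 146081 = 2660.

2660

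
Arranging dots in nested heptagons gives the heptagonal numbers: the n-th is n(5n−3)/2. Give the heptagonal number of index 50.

The 50th heptagonal number is n(5n−3)/2 with n = 50.
50·(5·50 − 3)/2 = 50·247/2 = 6175.

6175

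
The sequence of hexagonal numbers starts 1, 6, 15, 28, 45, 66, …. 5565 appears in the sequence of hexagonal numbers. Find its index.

53

Set n(2n−1) = 5565, giving 2n² − n − 5565 = 0.
So n = (1 + 211) / 4 = 212/4 = 53.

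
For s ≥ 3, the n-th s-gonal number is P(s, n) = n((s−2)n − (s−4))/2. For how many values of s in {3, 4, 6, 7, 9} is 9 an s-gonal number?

2

s = 3: P(3, 3) = 6 and P(3, 4) = 10; 9 is not s-gonal.
s = 4: P(4, 3) = 9. ✓
s = 6: P(6, 2) = 6 and P(6, 3) = 15; 9 is not s-gonal.
s = 7: P(7, 2) = 7 and P(7, 3) = 18; 9 is not s-gonal.
s = 9: P(9, 2) = 9. ✓
Hits: s ∈ {4, 9} → 2.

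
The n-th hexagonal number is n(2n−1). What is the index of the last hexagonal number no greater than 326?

Solve n(2n−1) ≤ 326 for integer n.
n = 13 gives 325 ≤ 326, while n = 14 gives 378 > 326; so the answer is index 13.

13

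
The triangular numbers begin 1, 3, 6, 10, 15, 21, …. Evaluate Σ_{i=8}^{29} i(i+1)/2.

Σ i(i+1)/2 = (Σi² + Σi) / 2 over i = 8..29.
Σi = 435 − 28 = 407 and Σi² = 8555 − 140 = 8415.
(1·8415 + 1·407) / 2 = 8822/2 = 4411.

4411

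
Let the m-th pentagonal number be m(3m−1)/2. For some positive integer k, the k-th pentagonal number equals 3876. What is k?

Set n(3n−1)/2 = 3876, giving 3n² − n − 7752 = 0.
So n = (1 + 305) / 6 = 306/6 = 51.

51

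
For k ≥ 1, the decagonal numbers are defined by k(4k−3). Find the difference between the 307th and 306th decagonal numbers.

Consecutive decagonal numbers differ by 8n − 7: here 8·307 − 7 = 2449.

2449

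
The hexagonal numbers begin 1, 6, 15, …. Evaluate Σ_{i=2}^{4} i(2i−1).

49

Σ i(2i−1) = 2Σi² − Σi over i = 2..4.
Σi = 10 − 1 = 9 and Σi² = 30 − 1 = 29.
2·29 − 1·9 = 49.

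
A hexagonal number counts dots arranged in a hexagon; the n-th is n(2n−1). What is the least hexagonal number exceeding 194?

231

Solve n(2n−1) > 194 for integer n.
The largest n with value ≤ 194 is 10 (since 190 ≤ 194 < 231), so the first above is n = 11, value 231.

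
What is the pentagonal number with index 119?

21182

The 119th pentagonal number is n(3n−1)/2 with n = 119.
119·(3·119 − 1)/2 = 119·356/2 = 119·178 = 21182.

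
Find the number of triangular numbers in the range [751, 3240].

42

The n-th triangular number is n(n+1)/2.
Smallest index with value ≥ 751: n = 39 (giving 780).
Largest index with value ≤ 3240: n = 80 (giving 3240).
Indices 39 through 80: 42 terms.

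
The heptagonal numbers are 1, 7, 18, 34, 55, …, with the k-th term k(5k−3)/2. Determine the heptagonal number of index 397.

393427

The 397th heptagonal number is n(5n−3)/2 with n = 397.
397·(5·397 − 3)/2 = 397·1982/2 = 397·991 = 393427.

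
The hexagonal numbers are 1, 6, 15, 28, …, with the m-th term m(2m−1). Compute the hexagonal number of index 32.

2016

The 32nd hexagonal number is n(2n−1) with n = 32.
32·(2·32 − 1) = 32·63 = 2016.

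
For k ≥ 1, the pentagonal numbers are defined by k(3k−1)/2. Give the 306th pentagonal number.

140301

The 306th pentagonal number is n(3n−1)/2 with n = 306.
306·(3·306 − 1)/2 = 306·917/2 = 140301.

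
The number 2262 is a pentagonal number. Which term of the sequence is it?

Set n(3n−1)/2 = 2262, giving 3n² − n − 4524 = 0.
The discriminant is 1 + 24·2262 = 54289, and √54289 = 233.
So n = (1 + 233) / 6 = 234/6 = 39.
Check: 39·(3·39 − 1)/2 = 2262. ✓

39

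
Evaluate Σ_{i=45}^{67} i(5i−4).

Σ i(5i−4) = 5Σi² − 4Σi over i = 45..67.
Σi = 2278 − 990 = 1288 and Σi² = 102510 − 29370 = 73140.
5·73140 − 4·1288 = 360548.

360548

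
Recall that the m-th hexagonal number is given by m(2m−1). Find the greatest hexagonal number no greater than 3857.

3828

Solve n(2n−1) ≤ 3857 for integer n.
n = 44 gives 3828 ≤ 3857, while n = 45 gives 4005 > 3857; so the answer is 3828.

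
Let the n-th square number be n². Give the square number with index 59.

3481

The 59th square number is n² with n = 59.
59² = 3481.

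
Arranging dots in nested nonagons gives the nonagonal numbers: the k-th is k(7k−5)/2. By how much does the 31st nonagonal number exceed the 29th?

31·(7·31 − 5)/2 = 3286 and 29·(7·29 − 5)/2 = 2871.
Difference: 3286 − 2871 = 415.

415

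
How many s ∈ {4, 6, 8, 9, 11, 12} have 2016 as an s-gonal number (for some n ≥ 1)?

s = 4: P(4, 44) = 1936 and P(4, 45) = 2025; 2016 is not s-gonal.
s = 6: P(6, 32) = 2016. ✓
s = 8: P(8, 26) = 1976 and P(8, 27) = 2133; 2016 is not s-gonal.
s = 9: P(9, 24) = 1956 and P(9, 25) = 2125; 2016 is not s-gonal.
s = 11: P(11, 21) = 1911 and P(11, 22) = 2101; 2016 is not s-gonal.
s = 12: P(12, 20) = 1920 and P(12, 21) = 2121; 2016 is not s-gonal.
Hits: s ∈ {6} → 1.

1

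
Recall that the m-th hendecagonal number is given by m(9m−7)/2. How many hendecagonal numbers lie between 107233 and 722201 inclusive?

247

The n-th hendecagonal number is n(9n−7)/2.
Smallest index with value ≥ 107233: n = 155 (giving 107570).
Largest index with value ≤ 722201: n = 401 (giving 722201).
Indices 155 through 401: 247 terms.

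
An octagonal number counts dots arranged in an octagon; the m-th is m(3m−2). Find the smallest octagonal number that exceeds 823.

833

Solve n(3n−2) > 823 for integer n.
The largest n with value ≤ 823 is 16 (since 736 ≤ 823 < 833), so the first above is n = 17, value 833.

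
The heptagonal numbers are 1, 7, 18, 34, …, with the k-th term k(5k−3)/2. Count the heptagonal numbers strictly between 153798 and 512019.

204

The n-th heptagonal number is n(5n−3)/2.
Smallest index with value > 153798: n = 249 (giving 154629).
Largest index with value < 512019: n = 452 (giving 510082).
Indices 249 through 452: 204 terms.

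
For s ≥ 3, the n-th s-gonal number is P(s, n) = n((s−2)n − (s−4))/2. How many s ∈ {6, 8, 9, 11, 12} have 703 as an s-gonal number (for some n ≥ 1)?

1

s = 6: P(6, 19) = 703. ✓
s = 8: P(8, 15) = 645 and P(8, 16) = 736; 703 is not s-gonal.
s = 9: P(9, 14) = 651 and P(9, 15) = 750; 703 is not s-gonal.
s = 11: P(11, 12) = 606 and P(11, 13) = 715; 703 is not s-gonal.
s = 12: P(12, 12) = 672 and P(12, 13) = 793; 703 is not s-gonal.
Hits: s ∈ {6} → 1.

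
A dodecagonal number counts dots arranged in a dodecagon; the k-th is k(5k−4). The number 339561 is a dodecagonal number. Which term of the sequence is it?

261

Set n(5n−4) = 339561, giving 5n² − 4n − 339561 = 0.
The discriminant is 16 + 20·339561 = 6791236, and √6791236 = 2606.
So n = (4 + 2606) / 10 = 2610/10 = 261.
Check: 261·(5·261 − 4) = 339561. ✓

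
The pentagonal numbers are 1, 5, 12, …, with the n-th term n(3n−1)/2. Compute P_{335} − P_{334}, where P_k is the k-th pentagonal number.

1003

Consecutive pentagonal numbers differ by 3n − 2: here 3·335 − 2 = 1003.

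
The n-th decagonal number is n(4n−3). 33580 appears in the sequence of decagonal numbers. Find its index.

92

Set n(4n−3) = 33580, giving 4n² − 3n − 33580 = 0.
The discriminant is 9 + 16·33580 = 537289, and √537289 = 733.
So n = (3 + 733) / 8 = 736/8 = 92.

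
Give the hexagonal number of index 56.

6216

The 56th hexagonal number is n(2n−1) with n = 56.
56·(2·56 − 1) = 56·111 = 6216.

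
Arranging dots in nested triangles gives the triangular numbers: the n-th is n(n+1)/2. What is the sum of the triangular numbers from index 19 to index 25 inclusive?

1785

Σ i(i+1)/2 = (Σi² + Σi) / 2 over i = 19..25.
Σi = 325 − 171 = 154 and Σi² = 5525 − 2109 = 3416.
(1·3416 + 1·154) / 2 = 3570/2 = 1785.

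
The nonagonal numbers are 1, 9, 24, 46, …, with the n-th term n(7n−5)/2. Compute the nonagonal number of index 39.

39·(7·39 − 5)/2 = 39·268/2 = 39·134 = 5226.

5226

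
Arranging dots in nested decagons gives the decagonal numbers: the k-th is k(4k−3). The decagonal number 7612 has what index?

Set n(4n−3) = 7612, giving 4n² − 3n − 7612 = 0.
The discriminant is 9 + 16·7612 = 121801, and √121801 = 349.
So n = (3 + 349) / 8 = 352/8 = 44.
Check: 44·(4·44 − 3) = 7612. ✓

44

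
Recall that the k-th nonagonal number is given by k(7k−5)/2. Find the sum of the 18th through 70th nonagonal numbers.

Σ i(7i−5)/2 = (7Σi² − 5Σi) / 2 over i = 18..70.
Σi = 2485 − 153 = 2332 and Σi² = 116795 − 1785 = 115010.
(7·115010 − 5·2332) / 2 = 793410/2 = 396705.

396705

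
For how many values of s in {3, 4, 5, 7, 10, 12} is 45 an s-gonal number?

s = 3: P(3, 9) = 45. ✓
s = 4: P(4, 6) = 36 and P(4, 7) = 49; 45 is not s-gonal.
s = 5: P(5, 5) = 35 and P(5, 6) = 51; 45 is not s-gonal.
s = 7: P(7, 4) = 34 and P(7, 5) = 55; 45 is not s-gonal.
s = 10: P(10, 3) = 27 and P(10, 4) = 52; 45 is not s-gonal.
s = 12: P(12, 3) = 33 and P(12, 4) = 64; 45 is not s-gonal.
Hits: s ∈ {3} → 1.

1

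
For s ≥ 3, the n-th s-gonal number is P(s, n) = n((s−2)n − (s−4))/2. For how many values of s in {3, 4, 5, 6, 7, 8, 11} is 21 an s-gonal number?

s = 3: P(3, 6) = 21. ✓
s = 4: P(4, 4) = 16 and P(4, 5) = 25; 21 is not s-gonal.
s = 5: P(5, 3) = 12 and P(5, 4) = 22; 21 is not s-gonal.
s = 6: P(6, 3) = 15 and P(6, 4) = 28; 21 is not s-gonal.
s = 7: P(7, 3) = 18 and P(7, 4) = 34; 21 is not s-gonal.
s = 8: P(8, 3) = 21. ✓
s = 11: P(11, 2) = 11 and P(11, 3) = 30; 21 is not s-gonal.
Hits: s ∈ {3, 8} → 2.

2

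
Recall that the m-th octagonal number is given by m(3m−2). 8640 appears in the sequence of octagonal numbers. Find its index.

54

Set n(3n−2) = 8640, giving 3n² − 2n − 8640 = 0.
The discriminant is 4 + 12·8640 = 103684, and √103684 = 322.
So n = (2 + 322) / 6 = 324/6 = 54.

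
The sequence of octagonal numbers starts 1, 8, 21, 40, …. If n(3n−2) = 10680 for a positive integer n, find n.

60

Set n(3n−2) = 10680, giving 3n² − 2n − 10680 = 0.
The discriminant is 4 + 12·10680 = 128164, and √128164 = 358.
So n = (2 + 358) / 6 = 360/6 = 60.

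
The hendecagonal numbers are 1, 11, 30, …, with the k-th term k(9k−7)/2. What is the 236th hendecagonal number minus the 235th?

Consecutive hendecagonal numbers differ by 9n − 8: here 9·236 − 8 = 2116.

2116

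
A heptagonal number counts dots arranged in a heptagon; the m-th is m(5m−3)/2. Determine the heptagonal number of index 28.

1918

The 28th heptagonal number is n(5n−3)/2 with n = 28.
28·(5·28 − 3)/2 = 28·137/2 = 1918.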